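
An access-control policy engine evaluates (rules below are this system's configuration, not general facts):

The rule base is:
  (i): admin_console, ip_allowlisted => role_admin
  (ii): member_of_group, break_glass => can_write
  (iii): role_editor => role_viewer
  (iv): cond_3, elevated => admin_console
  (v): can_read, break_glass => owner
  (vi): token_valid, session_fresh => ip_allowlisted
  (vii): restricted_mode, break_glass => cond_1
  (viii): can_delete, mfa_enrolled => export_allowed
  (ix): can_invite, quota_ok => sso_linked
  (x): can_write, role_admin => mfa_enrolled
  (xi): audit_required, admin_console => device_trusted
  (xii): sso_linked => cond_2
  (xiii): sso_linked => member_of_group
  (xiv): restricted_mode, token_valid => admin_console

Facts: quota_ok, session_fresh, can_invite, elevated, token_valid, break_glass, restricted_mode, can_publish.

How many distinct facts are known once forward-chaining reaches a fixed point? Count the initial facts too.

Round 1 — (vi), (vii), (ix), (xiv), derive ip_allowlisted, cond_1, sso_linked, admin_console.
Round 2 — (i), (xii), (xiii), derive role_admin, cond_2, member_of_group.
Round 3 — (ii), derive can_write.
Round 4 — (x), derive mfa_enrolled.
Closure: {admin_console, break_glass, can_invite, can_publish, can_write, cond_1, cond_2, elevated, ip_allowlisted, member_of_group, mfa_enrolled, quota_ok, restricted_mode, role_admin, session_fresh, sso_linked, token_valid} — 17 facts.

17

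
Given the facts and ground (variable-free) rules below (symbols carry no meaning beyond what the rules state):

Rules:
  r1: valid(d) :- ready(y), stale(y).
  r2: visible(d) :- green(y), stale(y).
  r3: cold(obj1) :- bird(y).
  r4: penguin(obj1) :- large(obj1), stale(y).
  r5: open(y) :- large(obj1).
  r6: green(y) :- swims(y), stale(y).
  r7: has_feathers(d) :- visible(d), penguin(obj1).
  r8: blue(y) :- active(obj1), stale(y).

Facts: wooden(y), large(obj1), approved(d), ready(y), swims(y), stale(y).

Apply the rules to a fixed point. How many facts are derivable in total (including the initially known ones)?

12

Round 1: r1 [valid(d) :- ready(y), stale(y).]; r4 [penguin(obj1) :- large(obj1), stale(y).]; r5 [open(y) :- large(obj1).]; r6 [green(y) :- swims(y), stale(y).]. New: valid(d), penguin(obj1), open(y), green(y).
Round 2: r2 [visible(d) :- green(y), stale(y).]. New: visible(d).
Round 3: r7 [has_feathers(d) :- visible(d), penguin(obj1).]. New: has_feathers(d).
Closure: {approved(d), green(y), has_feathers(d), large(obj1), open(y), penguin(obj1), ready(y), stale(y), swims(y), valid(d), visible(d), wooden(y)} — 12 facts.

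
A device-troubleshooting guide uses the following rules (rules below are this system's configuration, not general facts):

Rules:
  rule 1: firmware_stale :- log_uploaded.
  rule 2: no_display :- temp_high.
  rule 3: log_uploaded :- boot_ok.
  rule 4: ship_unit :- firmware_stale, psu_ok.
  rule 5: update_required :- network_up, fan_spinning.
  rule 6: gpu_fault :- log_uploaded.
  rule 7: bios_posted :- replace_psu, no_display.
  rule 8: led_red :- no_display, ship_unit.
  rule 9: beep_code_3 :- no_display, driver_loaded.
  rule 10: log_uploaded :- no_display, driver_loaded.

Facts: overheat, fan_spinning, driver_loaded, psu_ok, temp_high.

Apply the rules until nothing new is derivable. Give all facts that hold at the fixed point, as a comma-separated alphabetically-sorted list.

[1] rule 2 [no_display :- temp_high.]. ⇒ new: no_display.
[2] rule 9 [beep_code_3 :- no_display, driver_loaded.]; rule 10 [log_uploaded :- no_display, driver_loaded.]. ⇒ new: beep_code_3, log_uploaded.
[3] rule 1 [firmware_stale :- log_uploaded.]; rule 6 [gpu_fault :- log_uploaded.]. ⇒ new: firmware_stale, gpu_fault.
[4] rule 4 [ship_unit :- firmware_stale, psu_ok.]. ⇒ new: ship_unit.
[5] rule 8 [led_red :- no_display, ship_unit.]. ⇒ new: led_red.

beep_code_3, driver_loaded, fan_spinning, firmware_stale, gpu_fault, led_red, log_uploaded, no_display, overheat, psu_ok, ship_unit, temp_high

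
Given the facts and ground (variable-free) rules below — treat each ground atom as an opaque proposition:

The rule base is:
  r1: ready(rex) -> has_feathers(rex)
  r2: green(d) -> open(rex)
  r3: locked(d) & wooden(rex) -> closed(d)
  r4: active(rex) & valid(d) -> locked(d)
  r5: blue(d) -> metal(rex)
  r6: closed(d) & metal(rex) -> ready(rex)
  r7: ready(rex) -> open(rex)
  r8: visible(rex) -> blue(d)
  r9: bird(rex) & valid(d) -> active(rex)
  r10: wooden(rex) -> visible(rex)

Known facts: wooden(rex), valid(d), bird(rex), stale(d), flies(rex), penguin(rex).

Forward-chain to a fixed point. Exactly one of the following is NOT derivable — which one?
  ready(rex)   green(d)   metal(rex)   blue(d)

green(d)

Round 1 — r9, r10, derive active(rex), visible(rex).
Round 2 — r4, r8, derive locked(d), blue(d).
Round 3 — r3, r5, derive closed(d), metal(rex).
Round 4 — r6, derive ready(rex).
Round 5 — r1, r7, derive has_feathers(rex), open(rex).
Derived: ready(rex) (round 4), metal(rex) (round 3), blue(d) (round 2). green(d) never appears in any round.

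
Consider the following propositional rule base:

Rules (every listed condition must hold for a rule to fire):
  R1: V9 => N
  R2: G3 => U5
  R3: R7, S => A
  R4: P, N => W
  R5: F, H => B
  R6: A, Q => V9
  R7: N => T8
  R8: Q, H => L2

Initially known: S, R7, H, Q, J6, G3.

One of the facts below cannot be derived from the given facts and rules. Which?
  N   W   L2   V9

W

[1] R2 [G3 => U5]; R3 [R7, S => A]; R8 [Q, H => L2]. ⇒ new: U5, A, L2.
[2] R6 [A, Q => V9]. ⇒ new: V9.
[3] R1 [V9 => N]. ⇒ new: N.
[4] R7 [N => T8]. ⇒ new: T8.
Derived: L2 (round 1), V9 (round 2), N (round 3). W never appears in any round.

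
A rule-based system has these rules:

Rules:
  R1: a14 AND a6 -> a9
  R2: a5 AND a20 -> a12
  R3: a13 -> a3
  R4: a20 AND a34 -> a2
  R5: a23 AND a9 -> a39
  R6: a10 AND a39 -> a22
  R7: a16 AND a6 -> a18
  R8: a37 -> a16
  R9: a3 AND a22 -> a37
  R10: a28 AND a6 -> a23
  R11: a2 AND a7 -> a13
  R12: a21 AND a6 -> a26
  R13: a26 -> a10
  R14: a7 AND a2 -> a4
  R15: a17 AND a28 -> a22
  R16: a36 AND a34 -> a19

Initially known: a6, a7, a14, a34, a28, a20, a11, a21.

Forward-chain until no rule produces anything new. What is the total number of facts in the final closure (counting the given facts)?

21

[1] R1 [a14 AND a6 -> a9]; R4 [a20 AND a34 -> a2]; R10 [a28 AND a6 -> a23]; R12 [a21 AND a6 -> a26]. ⇒ new: a9, a2, a23, a26.
[2] R5 [a23 AND a9 -> a39]; R11 [a2 AND a7 -> a13]; R13 [a26 -> a10]; R14 [a7 AND a2 -> a4]. ⇒ new: a39, a13, a10, a4.
[3] R3 [a13 -> a3]; R6 [a10 AND a39 -> a22]. ⇒ new: a3, a22.
[4] R9 [a3 AND a22 -> a37]. ⇒ new: a37.
[5] R8 [a37 -> a16]. ⇒ new: a16.
[6] R7 [a16 AND a6 -> a18]. ⇒ new: a18.
Closure: {a10, a11, a13, a14, a16, a18, a2, a20, a21, a22, a23, a26, a28, a3, a34, a37, a39, a4, a6, a7, a9} — 21 facts.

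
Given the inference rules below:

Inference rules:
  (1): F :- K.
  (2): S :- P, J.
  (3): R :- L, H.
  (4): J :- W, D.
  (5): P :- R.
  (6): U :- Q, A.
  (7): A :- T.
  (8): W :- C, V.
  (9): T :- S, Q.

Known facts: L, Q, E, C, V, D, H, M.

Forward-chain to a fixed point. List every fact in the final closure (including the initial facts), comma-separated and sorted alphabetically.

Round 1 fires (3), (8), giving R, W.
Round 2 fires (4), (5), giving J, P.
Round 3 fires (2), giving S.
Round 4 fires (9), giving T.
Round 5 fires (7), giving A.
Round 6 fires (6), giving U.

A, C, D, E, H, J, L, M, P, Q, R, S, T, U, V, W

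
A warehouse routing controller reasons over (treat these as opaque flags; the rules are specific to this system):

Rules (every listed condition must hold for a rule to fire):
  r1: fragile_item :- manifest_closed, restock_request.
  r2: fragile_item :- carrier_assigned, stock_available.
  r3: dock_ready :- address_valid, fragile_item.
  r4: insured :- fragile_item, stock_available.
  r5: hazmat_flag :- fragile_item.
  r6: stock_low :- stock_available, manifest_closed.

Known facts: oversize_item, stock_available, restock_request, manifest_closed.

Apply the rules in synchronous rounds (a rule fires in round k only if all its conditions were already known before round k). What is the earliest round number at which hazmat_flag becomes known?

2

Round 1 — r1, r6, derive fragile_item, stock_low.
Round 2 — r4, r5, derive insured, hazmat_flag.
hazmat_flag first appears in round 2.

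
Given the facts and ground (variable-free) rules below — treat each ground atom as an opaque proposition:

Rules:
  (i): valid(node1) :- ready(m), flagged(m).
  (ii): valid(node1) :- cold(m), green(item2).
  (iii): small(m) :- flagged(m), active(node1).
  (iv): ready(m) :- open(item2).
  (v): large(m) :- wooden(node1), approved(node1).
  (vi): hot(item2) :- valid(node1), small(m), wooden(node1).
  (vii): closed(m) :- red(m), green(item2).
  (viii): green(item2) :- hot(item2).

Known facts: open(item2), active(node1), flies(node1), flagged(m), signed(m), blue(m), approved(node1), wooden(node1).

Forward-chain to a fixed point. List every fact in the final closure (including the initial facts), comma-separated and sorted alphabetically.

active(node1), approved(node1), blue(m), flagged(m), flies(node1), green(item2), hot(item2), large(m), open(item2), ready(m), signed(m), small(m), valid(node1), wooden(node1)

Round 1 — (iii), (iv), (v), derive small(m), ready(m), large(m).
Round 2 — (i), derive valid(node1).
Round 3 — (vi), derive hot(item2).
Round 4 — (viii), derive green(item2).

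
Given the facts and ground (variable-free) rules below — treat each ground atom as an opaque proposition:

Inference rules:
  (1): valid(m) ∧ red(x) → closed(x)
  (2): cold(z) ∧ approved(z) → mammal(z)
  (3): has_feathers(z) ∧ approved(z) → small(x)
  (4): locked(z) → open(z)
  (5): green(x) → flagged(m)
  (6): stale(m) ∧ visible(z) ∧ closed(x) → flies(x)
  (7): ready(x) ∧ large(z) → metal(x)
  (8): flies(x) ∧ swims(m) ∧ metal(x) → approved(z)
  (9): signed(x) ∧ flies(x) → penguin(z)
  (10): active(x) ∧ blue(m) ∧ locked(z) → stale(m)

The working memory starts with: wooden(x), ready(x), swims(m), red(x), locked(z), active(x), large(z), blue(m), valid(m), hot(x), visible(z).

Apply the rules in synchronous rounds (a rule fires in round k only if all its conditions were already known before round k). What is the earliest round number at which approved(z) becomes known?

3

[1] (1) [valid(m) ∧ red(x) → closed(x)]; (4) [locked(z) → open(z)]; (7) [ready(x) ∧ large(z) → metal(x)]; (10) [active(x) ∧ blue(m) ∧ locked(z) → stale(m)]. ⇒ new: closed(x), open(z), metal(x), stale(m).
[2] (6) [stale(m) ∧ visible(z) ∧ closed(x) → flies(x)]. ⇒ new: flies(x).
[3] (8) [flies(x) ∧ swims(m) ∧ metal(x) → approved(z)]. ⇒ new: approved(z).
approved(z) first appears in round 3.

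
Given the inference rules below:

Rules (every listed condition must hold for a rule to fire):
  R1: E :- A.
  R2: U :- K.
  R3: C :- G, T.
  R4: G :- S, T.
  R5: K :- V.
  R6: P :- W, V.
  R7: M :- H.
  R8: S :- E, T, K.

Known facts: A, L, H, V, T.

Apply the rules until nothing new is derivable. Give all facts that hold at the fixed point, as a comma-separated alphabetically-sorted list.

Round 1 — R1, R5, R7, derive E, K, M.
Round 2 — R2, R8, derive U, S.
Round 3 — R4, derive G.
Round 4 — R3, derive C.

A, C, E, G, H, K, L, M, S, T, U, V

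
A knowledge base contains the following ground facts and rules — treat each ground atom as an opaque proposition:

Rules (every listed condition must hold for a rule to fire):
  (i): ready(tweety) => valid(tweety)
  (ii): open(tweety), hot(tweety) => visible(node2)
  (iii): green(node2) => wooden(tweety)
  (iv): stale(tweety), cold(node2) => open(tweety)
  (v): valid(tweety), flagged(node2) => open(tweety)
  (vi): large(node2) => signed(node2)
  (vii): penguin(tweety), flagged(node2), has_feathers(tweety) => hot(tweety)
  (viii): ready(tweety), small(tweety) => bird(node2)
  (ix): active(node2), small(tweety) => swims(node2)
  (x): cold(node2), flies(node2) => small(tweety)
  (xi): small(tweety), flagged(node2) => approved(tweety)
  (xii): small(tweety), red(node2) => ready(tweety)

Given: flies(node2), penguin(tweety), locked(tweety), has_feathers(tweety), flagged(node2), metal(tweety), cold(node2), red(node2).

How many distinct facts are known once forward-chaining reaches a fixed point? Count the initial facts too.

16

Round 1 — (vii), (x), derive hot(tweety), small(tweety).
Round 2 — (xi), (xii), derive approved(tweety), ready(tweety).
Round 3 — (i), (viii), derive valid(tweety), bird(node2).
Round 4 — (v), derive open(tweety).
Round 5 — (ii), derive visible(node2).
Closure: {approved(tweety), bird(node2), cold(node2), flagged(node2), flies(node2), has_feathers(tweety), hot(tweety), locked(tweety), metal(tweety), open(tweety), penguin(tweety), ready(tweety), red(node2), small(tweety), valid(tweety), visible(node2)} — 16 facts.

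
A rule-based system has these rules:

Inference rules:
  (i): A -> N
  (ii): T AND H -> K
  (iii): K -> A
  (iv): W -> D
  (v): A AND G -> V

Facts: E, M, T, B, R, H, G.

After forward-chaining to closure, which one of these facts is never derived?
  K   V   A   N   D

D

Round 1 fires (ii), giving K.
Round 2 fires (iii), giving A.
Round 3 fires (i), (v), giving N, V.
Derived: N (round 3), K (round 1), V (round 3), A (round 2). D never appears in any round.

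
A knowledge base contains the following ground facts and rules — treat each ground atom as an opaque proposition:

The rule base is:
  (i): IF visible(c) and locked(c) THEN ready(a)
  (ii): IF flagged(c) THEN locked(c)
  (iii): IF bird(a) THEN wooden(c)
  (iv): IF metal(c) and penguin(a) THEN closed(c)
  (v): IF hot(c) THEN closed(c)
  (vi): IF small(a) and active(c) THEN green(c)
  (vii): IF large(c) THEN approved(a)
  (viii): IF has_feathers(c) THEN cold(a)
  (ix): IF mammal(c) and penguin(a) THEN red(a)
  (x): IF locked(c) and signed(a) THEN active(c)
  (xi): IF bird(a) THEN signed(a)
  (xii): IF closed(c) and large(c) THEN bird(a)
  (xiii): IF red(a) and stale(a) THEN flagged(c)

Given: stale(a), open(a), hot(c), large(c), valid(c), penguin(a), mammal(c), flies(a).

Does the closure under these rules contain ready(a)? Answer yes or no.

[1] (v) [IF hot(c) THEN closed(c)]; (vii) [IF large(c) THEN approved(a)]; (ix) [IF mammal(c) and penguin(a) THEN red(a)]. ⇒ new: closed(c), approved(a), red(a).
[2] (xii) [IF closed(c) and large(c) THEN bird(a)]; (xiii) [IF red(a) and stale(a) THEN flagged(c)]. ⇒ new: bird(a), flagged(c).
[3] (ii) [IF flagged(c) THEN locked(c)]; (iii) [IF bird(a) THEN wooden(c)]; (xi) [IF bird(a) THEN signed(a)]. ⇒ new: locked(c), wooden(c), signed(a).
[4] (x) [IF locked(c) and signed(a) THEN active(c)]. ⇒ new: active(c).
Fixed point reached. ready(a) is concluded only by (i); (i) needs visible(c) (never derived).

no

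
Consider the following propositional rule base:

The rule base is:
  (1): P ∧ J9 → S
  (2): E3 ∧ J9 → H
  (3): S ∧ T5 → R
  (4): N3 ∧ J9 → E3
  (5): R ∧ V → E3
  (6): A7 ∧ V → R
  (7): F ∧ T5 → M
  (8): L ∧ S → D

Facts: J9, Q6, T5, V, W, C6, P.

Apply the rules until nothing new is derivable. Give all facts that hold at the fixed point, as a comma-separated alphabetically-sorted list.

Round 1: (1) [P ∧ J9 → S]. New: S.
Round 2: (3) [S ∧ T5 → R]. New: R.
Round 3: (5) [R ∧ V → E3]. New: E3.
Round 4: (2) [E3 ∧ J9 → H]. New: H.

C6, E3, H, J9, P, Q6, R, S, T5, V, W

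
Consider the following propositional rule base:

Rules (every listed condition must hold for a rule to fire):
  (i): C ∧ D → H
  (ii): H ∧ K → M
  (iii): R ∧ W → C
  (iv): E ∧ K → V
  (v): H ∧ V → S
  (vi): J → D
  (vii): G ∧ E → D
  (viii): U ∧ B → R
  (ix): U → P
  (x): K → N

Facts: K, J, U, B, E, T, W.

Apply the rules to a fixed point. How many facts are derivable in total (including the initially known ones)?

16

Round 1: (iv) [E ∧ K → V]; (vi) [J → D]; (viii) [U ∧ B → R]; (ix) [U → P]; (x) [K → N]. New: V, D, R, P, N.
Round 2: (iii) [R ∧ W → C]. New: C.
Round 3: (i) [C ∧ D → H]. New: H.
Round 4: (ii) [H ∧ K → M]; (v) [H ∧ V → S]. New: M, S.
Closure: {B, C, D, E, H, J, K, M, N, P, R, S, T, U, V, W} — 16 facts.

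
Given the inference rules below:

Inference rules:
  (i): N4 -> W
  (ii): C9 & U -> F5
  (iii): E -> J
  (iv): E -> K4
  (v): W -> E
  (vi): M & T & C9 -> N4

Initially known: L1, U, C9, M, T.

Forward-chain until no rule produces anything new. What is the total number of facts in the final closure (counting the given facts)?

11

Round 1: (ii) [C9 & U -> F5]; (vi) [M & T & C9 -> N4]. Adds F5, N4.
Round 2: (i) [N4 -> W]. Adds W.
Round 3: (v) [W -> E]. Adds E.
Round 4: (iii) [E -> J]; (iv) [E -> K4]. Adds J, K4.
Closure: {C9, E, F5, J, K4, L1, M, N4, T, U, W} — 11 facts.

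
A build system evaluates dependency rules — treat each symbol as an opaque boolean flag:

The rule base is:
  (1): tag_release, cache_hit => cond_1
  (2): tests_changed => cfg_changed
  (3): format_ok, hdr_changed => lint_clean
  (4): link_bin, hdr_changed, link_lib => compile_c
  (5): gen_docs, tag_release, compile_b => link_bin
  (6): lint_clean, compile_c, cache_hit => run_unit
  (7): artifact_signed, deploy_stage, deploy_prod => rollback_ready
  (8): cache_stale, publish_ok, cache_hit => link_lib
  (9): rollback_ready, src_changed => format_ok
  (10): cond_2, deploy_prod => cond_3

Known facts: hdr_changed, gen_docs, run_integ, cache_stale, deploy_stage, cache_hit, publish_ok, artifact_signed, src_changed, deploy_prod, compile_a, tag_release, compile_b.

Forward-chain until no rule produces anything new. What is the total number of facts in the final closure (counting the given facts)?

Round 1: (1) [tag_release, cache_hit => cond_1]; (5) [gen_docs, tag_release, compile_b => link_bin]; (7) [artifact_signed, deploy_stage, deploy_prod => rollback_ready]; (8) [cache_stale, publish_ok, cache_hit => link_lib]. Adds cond_1, link_bin, rollback_ready, link_lib.
Round 2: (4) [link_bin, hdr_changed, link_lib => compile_c]; (9) [rollback_ready, src_changed => format_ok]. Adds compile_c, format_ok.
Round 3: (3) [format_ok, hdr_changed => lint_clean]. Adds lint_clean.
Round 4: (6) [lint_clean, compile_c, cache_hit => run_unit]. Adds run_unit.
Closure: {artifact_signed, cache_hit, cache_stale, compile_a, compile_b, compile_c, cond_1, deploy_prod, deploy_stage, format_ok, gen_docs, hdr_changed, link_bin, link_lib, lint_clean, publish_ok, rollback_ready, run_integ, run_unit, src_changed, tag_release} — 21 facts.

21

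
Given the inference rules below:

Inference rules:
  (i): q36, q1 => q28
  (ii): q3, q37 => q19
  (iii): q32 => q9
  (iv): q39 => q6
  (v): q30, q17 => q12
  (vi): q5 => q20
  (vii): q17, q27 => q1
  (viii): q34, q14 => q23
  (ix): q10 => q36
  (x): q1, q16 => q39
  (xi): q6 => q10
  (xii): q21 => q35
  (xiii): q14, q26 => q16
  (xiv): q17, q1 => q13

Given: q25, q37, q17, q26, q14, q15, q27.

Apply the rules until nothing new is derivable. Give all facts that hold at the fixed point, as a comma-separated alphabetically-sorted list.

q1, q10, q13, q14, q15, q16, q17, q25, q26, q27, q28, q36, q37, q39, q6

Round 1 — (vii), (xiii), derive q1, q16.
Round 2 — (x), (xiv), derive q39, q13.
Round 3 — (iv), derive q6.
Round 4 — (xi), derive q10.
Round 5 — (ix), derive q36.
Round 6 — (i), derive q28.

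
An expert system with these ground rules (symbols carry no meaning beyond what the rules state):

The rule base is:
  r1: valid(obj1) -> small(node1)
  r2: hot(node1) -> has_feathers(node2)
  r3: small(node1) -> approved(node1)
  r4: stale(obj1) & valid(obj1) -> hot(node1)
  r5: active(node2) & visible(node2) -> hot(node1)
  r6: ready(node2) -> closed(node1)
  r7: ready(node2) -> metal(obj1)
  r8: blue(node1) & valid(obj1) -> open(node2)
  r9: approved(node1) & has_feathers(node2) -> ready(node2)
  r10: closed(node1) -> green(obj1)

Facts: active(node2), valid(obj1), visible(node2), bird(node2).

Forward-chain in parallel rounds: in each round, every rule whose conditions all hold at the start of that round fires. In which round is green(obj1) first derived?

Round 1: r1 [valid(obj1) -> small(node1)]; r5 [active(node2) & visible(node2) -> hot(node1)]. Adds small(node1), hot(node1).
Round 2: r2 [hot(node1) -> has_feathers(node2)]; r3 [small(node1) -> approved(node1)]. Adds has_feathers(node2), approved(node1).
Round 3: r9 [approved(node1) & has_feathers(node2) -> ready(node2)]. Adds ready(node2).
Round 4: r6 [ready(node2) -> closed(node1)]; r7 [ready(node2) -> metal(obj1)]. Adds closed(node1), metal(obj1).
Round 5: r10 [closed(node1) -> green(obj1)]. Adds green(obj1).
green(obj1) first appears in round 5.

5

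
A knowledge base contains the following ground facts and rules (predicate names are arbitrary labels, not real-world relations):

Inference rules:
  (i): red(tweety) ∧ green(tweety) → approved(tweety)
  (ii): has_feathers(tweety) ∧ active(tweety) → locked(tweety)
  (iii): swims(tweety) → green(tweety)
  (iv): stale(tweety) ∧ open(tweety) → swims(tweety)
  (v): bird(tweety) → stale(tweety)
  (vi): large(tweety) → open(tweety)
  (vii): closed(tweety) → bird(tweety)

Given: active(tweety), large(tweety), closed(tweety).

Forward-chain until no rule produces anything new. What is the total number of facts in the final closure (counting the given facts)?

Round 1: (vi) [large(tweety) → open(tweety)]; (vii) [closed(tweety) → bird(tweety)]. Adds open(tweety), bird(tweety).
Round 2: (v) [bird(tweety) → stale(tweety)]. Adds stale(tweety).
Round 3: (iv) [stale(tweety) ∧ open(tweety) → swims(tweety)]. Adds swims(tweety).
Round 4: (iii) [swims(tweety) → green(tweety)]. Adds green(tweety).
Closure: {active(tweety), bird(tweety), closed(tweety), green(tweety), large(tweety), open(tweety), stale(tweety), swims(tweety)} — 8 facts.

8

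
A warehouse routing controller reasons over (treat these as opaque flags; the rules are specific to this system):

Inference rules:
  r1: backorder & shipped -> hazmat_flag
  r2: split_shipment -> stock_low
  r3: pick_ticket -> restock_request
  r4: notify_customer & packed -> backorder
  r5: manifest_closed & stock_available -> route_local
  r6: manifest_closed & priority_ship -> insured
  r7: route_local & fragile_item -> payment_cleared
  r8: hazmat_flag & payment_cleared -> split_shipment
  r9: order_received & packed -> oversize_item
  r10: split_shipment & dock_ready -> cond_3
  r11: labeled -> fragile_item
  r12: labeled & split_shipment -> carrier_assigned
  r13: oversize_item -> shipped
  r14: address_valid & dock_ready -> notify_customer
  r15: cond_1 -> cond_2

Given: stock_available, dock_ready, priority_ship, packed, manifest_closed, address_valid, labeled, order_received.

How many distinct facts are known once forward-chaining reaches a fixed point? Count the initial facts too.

Round 1 — r5, r6, r9, r11, r14, derive route_local, insured, oversize_item, fragile_item, notify_customer.
Round 2 — r4, r7, r13, derive backorder, payment_cleared, shipped.
Round 3 — r1, derive hazmat_flag.
Round 4 — r8, derive split_shipment.
Round 5 — r2, r10, r12, derive stock_low, cond_3, carrier_assigned.
Closure: {address_valid, backorder, carrier_assigned, cond_3, dock_ready, fragile_item, hazmat_flag, insured, labeled, manifest_closed, notify_customer, order_received, oversize_item, packed, payment_cleared, priority_ship, route_local, shipped, split_shipment, stock_available, stock_low} — 21 facts.

21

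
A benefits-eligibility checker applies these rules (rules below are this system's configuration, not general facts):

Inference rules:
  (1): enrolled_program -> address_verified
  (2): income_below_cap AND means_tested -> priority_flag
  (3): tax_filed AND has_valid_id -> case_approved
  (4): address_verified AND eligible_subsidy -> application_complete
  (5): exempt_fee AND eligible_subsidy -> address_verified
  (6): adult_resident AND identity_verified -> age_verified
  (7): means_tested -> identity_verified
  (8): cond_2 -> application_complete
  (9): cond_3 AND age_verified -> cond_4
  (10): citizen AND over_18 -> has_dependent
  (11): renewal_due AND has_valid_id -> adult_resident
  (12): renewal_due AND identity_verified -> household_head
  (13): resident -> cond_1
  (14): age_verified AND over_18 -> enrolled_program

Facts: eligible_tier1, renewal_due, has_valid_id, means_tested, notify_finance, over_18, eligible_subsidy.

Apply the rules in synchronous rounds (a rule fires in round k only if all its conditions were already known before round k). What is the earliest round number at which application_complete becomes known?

5

Round 1 fires (7), (11), giving identity_verified, adult_resident.
Round 2 fires (6), (12), giving age_verified, household_head.
Round 3 fires (14), giving enrolled_program.
Round 4 fires (1), giving address_verified.
Round 5 fires (4), giving application_complete.
application_complete first appears in round 5.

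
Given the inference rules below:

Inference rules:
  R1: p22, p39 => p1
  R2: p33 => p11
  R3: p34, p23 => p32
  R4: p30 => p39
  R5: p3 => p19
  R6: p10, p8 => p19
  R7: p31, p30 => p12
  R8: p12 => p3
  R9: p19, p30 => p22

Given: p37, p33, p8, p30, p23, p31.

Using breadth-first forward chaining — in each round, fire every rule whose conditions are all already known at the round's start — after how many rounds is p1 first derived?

5

Round 1 fires R2, R4, R7, giving p11, p39, p12.
Round 2 fires R8, giving p3.
Round 3 fires R5, giving p19.
Round 4 fires R9, giving p22.
Round 5 fires R1, giving p1.
p1 first appears in round 5.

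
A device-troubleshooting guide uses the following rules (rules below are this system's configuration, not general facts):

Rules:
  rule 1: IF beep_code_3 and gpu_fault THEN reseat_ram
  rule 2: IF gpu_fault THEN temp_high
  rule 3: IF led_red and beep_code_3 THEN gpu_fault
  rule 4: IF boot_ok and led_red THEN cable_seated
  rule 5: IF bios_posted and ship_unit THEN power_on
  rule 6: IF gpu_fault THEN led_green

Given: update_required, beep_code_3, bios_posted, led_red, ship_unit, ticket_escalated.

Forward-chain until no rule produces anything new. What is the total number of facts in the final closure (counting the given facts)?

Round 1: rule 3 [IF led_red and beep_code_3 THEN gpu_fault]; rule 5 [IF bios_posted and ship_unit THEN power_on]. Adds gpu_fault, power_on.
Round 2: rule 1 [IF beep_code_3 and gpu_fault THEN reseat_ram]; rule 2 [IF gpu_fault THEN temp_high]; rule 6 [IF gpu_fault THEN led_green]. Adds reseat_ram, temp_high, led_green.
Closure: {beep_code_3, bios_posted, gpu_fault, led_green, led_red, power_on, reseat_ram, ship_unit, temp_high, ticket_escalated, update_required} — 11 facts.

11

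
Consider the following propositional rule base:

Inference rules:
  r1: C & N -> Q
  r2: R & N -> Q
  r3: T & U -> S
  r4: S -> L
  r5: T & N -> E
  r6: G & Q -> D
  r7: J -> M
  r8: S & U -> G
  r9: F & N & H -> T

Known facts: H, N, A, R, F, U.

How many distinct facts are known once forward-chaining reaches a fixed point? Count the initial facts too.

Round 1: r2 [R & N -> Q]; r9 [F & N & H -> T]. Adds Q, T.
Round 2: r3 [T & U -> S]; r5 [T & N -> E]. Adds S, E.
Round 3: r4 [S -> L]; r8 [S & U -> G]. Adds L, G.
Round 4: r6 [G & Q -> D]. Adds D.
Closure: {A, D, E, F, G, H, L, N, Q, R, S, T, U} — 13 facts.

13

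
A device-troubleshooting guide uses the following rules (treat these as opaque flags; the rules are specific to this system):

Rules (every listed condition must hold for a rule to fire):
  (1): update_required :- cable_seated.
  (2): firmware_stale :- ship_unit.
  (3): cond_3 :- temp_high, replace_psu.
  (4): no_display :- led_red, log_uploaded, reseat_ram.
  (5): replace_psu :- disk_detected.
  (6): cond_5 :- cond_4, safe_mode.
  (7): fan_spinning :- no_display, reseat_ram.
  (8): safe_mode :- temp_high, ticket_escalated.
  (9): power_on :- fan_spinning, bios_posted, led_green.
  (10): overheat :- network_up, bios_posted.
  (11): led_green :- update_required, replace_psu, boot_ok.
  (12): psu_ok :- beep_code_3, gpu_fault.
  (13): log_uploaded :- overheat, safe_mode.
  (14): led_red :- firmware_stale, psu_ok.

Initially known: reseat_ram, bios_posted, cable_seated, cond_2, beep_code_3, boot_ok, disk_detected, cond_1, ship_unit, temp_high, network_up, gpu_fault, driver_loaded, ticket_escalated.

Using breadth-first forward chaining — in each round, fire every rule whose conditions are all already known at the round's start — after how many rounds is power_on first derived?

5

Round 1: (1) [update_required :- cable_seated.]; (2) [firmware_stale :- ship_unit.]; (5) [replace_psu :- disk_detected.]; (8) [safe_mode :- temp_high, ticket_escalated.]; (10) [overheat :- network_up, bios_posted.]; (12) [psu_ok :- beep_code_3, gpu_fault.]. New: update_required, firmware_stale, replace_psu, safe_mode, overheat, psu_ok.
Round 2: (3) [cond_3 :- temp_high, replace_psu.]; (11) [led_green :- update_required, replace_psu, boot_ok.]; (13) [log_uploaded :- overheat, safe_mode.]; (14) [led_red :- firmware_stale, psu_ok.]. New: cond_3, led_green, log_uploaded, led_red.
Round 3: (4) [no_display :- led_red, log_uploaded, reseat_ram.]. New: no_display.
Round 4: (7) [fan_spinning :- no_display, reseat_ram.]. New: fan_spinning.
Round 5: (9) [power_on :- fan_spinning, bios_posted, led_green.]. New: power_on.
power_on first appears in round 5.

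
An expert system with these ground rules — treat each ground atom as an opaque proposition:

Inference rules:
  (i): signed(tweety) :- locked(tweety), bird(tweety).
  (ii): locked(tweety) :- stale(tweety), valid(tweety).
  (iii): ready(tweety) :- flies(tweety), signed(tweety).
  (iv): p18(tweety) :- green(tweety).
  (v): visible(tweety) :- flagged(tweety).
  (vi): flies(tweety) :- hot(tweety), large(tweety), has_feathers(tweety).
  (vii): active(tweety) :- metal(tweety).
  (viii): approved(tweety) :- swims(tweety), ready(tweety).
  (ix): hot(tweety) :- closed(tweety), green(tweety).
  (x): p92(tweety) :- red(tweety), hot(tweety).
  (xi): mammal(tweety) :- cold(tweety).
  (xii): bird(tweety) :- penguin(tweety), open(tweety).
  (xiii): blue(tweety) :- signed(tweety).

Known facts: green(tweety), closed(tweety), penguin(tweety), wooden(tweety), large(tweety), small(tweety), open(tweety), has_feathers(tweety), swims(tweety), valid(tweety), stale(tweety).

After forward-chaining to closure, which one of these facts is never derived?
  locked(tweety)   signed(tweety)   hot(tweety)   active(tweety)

Round 1: (ii) [locked(tweety) :- stale(tweety), valid(tweety).]; (iv) [p18(tweety) :- green(tweety).]; (ix) [hot(tweety) :- closed(tweety), green(tweety).]; (xii) [bird(tweety) :- penguin(tweety), open(tweety).]. Adds locked(tweety), p18(tweety), hot(tweety), bird(tweety).
Round 2: (i) [signed(tweety) :- locked(tweety), bird(tweety).]; (vi) [flies(tweety) :- hot(tweety), large(tweety), has_feathers(tweety).]. Adds signed(tweety), flies(tweety).
Round 3: (iii) [ready(tweety) :- flies(tweety), signed(tweety).]; (xiii) [blue(tweety) :- signed(tweety).]. Adds ready(tweety), blue(tweety).
Round 4: (viii) [approved(tweety) :- swims(tweety), ready(tweety).]. Adds approved(tweety).
Derived: hot(tweety) (round 1), locked(tweety) (round 1), signed(tweety) (round 2). active(tweety) never appears in any round.

active(tweety)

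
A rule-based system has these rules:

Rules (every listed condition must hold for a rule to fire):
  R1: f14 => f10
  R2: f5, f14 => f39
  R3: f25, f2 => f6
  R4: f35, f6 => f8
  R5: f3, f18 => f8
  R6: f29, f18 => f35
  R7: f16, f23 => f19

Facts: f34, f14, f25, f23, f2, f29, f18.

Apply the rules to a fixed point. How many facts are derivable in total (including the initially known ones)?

Round 1: R1 [f14 => f10]; R3 [f25, f2 => f6]; R6 [f29, f18 => f35]. New: f10, f6, f35.
Round 2: R4 [f35, f6 => f8]. New: f8.
Closure: {f10, f14, f18, f2, f23, f25, f29, f34, f35, f6, f8} — 11 facts.

11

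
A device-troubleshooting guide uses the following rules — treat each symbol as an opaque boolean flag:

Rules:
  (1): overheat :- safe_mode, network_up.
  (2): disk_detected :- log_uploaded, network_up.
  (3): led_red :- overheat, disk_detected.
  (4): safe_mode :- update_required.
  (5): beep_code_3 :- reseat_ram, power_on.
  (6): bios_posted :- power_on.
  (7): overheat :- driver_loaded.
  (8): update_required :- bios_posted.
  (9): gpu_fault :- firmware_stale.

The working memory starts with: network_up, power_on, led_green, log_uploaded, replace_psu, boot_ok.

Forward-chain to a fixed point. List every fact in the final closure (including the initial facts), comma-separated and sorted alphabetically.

Round 1: (2) [disk_detected :- log_uploaded, network_up.]; (6) [bios_posted :- power_on.]. Adds disk_detected, bios_posted.
Round 2: (8) [update_required :- bios_posted.]. Adds update_required.
Round 3: (4) [safe_mode :- update_required.]. Adds safe_mode.
Round 4: (1) [overheat :- safe_mode, network_up.]. Adds overheat.
Round 5: (3) [led_red :- overheat, disk_detected.]. Adds led_red.

bios_posted, boot_ok, disk_detected, led_green, led_red, log_uploaded, network_up, overheat, power_on, replace_psu, safe_mode, update_required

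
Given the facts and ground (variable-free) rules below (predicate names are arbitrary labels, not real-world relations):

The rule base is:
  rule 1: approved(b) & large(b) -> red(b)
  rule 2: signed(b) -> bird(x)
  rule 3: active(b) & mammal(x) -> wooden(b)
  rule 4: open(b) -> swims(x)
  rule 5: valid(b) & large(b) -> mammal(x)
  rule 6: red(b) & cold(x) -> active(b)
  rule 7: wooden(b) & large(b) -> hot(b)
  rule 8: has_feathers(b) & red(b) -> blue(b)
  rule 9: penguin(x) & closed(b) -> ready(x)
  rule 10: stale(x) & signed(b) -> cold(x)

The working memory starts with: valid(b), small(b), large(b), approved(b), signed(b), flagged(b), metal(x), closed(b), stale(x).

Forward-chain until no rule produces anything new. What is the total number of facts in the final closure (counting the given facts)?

16

Round 1: rule 1 [approved(b) & large(b) -> red(b)]; rule 2 [signed(b) -> bird(x)]; rule 5 [valid(b) & large(b) -> mammal(x)]; rule 10 [stale(x) & signed(b) -> cold(x)]. Adds red(b), bird(x), mammal(x), cold(x).
Round 2: rule 6 [red(b) & cold(x) -> active(b)]. Adds active(b).
Round 3: rule 3 [active(b) & mammal(x) -> wooden(b)]. Adds wooden(b).
Round 4: rule 7 [wooden(b) & large(b) -> hot(b)]. Adds hot(b).
Closure: {active(b), approved(b), bird(x), closed(b), cold(x), flagged(b), hot(b), large(b), mammal(x), metal(x), red(b), signed(b), small(b), stale(x), valid(b), wooden(b)} — 16 facts.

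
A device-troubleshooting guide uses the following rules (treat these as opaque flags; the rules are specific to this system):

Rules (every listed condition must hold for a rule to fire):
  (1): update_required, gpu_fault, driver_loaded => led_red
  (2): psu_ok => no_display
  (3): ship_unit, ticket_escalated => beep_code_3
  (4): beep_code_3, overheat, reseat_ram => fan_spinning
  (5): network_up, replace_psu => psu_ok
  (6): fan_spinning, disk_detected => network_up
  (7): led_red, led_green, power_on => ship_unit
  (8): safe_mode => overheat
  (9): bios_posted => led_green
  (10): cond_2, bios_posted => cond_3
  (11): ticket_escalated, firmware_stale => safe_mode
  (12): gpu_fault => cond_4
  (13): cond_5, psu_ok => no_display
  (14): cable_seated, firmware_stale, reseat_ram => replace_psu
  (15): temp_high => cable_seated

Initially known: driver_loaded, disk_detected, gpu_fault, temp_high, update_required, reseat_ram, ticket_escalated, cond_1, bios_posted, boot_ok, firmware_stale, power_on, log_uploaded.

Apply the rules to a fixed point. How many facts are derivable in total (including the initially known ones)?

26

Round 1 fires (1), (9), (11), (12), (15), giving led_red, led_green, safe_mode, cond_4, cable_seated.
Round 2 fires (7), (8), (14), giving ship_unit, overheat, replace_psu.
Round 3 fires (3), giving beep_code_3.
Round 4 fires (4), giving fan_spinning.
Round 5 fires (6), giving network_up.
Round 6 fires (5), giving psu_ok.
Round 7 fires (2), giving no_display.
Closure: {beep_code_3, bios_posted, boot_ok, cable_seated, cond_1, cond_4, disk_detected, driver_loaded, fan_spinning, firmware_stale, gpu_fault, led_green, led_red, log_uploaded, network_up, no_display, overheat, power_on, psu_ok, replace_psu, reseat_ram, safe_mode, ship_unit, temp_high, ticket_escalated, update_required} — 26 facts.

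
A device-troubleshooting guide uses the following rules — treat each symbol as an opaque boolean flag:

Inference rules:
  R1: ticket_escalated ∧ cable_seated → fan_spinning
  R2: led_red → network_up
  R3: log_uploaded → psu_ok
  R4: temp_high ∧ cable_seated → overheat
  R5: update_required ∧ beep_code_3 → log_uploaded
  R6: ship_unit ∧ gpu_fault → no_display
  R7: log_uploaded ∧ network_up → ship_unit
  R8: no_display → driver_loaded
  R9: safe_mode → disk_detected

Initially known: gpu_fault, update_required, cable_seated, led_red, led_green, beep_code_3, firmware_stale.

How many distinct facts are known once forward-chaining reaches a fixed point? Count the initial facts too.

Round 1 — R2, R5, derive network_up, log_uploaded.
Round 2 — R3, R7, derive psu_ok, ship_unit.
Round 3 — R6, derive no_display.
Round 4 — R8, derive driver_loaded.
Closure: {beep_code_3, cable_seated, driver_loaded, firmware_stale, gpu_fault, led_green, led_red, log_uploaded, network_up, no_display, psu_ok, ship_unit, update_required} — 13 facts.

13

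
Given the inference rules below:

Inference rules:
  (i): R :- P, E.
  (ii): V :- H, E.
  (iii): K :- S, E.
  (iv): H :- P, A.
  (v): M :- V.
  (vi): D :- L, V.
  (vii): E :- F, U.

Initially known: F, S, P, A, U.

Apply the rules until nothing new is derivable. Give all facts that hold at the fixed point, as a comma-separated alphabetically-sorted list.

Round 1: (iv) [H :- P, A.]; (vii) [E :- F, U.]. Adds H, E.
Round 2: (i) [R :- P, E.]; (ii) [V :- H, E.]; (iii) [K :- S, E.]. Adds R, V, K.
Round 3: (v) [M :- V.]. Adds M.

A, E, F, H, K, M, P, R, S, U, V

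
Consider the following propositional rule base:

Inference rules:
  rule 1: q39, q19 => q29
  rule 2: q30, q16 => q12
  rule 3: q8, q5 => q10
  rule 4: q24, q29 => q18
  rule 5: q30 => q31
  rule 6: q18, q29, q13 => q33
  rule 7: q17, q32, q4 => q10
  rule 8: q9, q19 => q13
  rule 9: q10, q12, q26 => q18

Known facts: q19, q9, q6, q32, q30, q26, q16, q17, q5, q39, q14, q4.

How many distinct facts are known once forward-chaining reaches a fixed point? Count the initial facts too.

Round 1 — rule 1, rule 2, rule 5, rule 7, rule 8, derive q29, q12, q31, q10, q13.
Round 2 — rule 9, derive q18.
Round 3 — rule 6, derive q33.
Closure: {q10, q12, q13, q14, q16, q17, q18, q19, q26, q29, q30, q31, q32, q33, q39, q4, q5, q6, q9} — 19 facts.

19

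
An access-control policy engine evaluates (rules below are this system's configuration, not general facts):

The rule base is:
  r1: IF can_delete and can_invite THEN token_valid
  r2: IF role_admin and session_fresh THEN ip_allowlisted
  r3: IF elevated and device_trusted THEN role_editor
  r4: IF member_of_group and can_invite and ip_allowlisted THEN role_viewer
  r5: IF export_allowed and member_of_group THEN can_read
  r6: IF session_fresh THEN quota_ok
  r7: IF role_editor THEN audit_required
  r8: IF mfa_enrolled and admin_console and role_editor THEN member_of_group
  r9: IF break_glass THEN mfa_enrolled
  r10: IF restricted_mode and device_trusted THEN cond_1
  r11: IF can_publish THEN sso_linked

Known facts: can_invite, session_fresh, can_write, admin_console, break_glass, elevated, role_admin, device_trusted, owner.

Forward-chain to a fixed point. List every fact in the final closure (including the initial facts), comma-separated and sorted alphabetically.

admin_console, audit_required, break_glass, can_invite, can_write, device_trusted, elevated, ip_allowlisted, member_of_group, mfa_enrolled, owner, quota_ok, role_admin, role_editor, role_viewer, session_fresh

Round 1: r2 [IF role_admin and session_fresh THEN ip_allowlisted]; r3 [IF elevated and device_trusted THEN role_editor]; r6 [IF session_fresh THEN quota_ok]; r9 [IF break_glass THEN mfa_enrolled]. Adds ip_allowlisted, role_editor, quota_ok, mfa_enrolled.
Round 2: r7 [IF role_editor THEN audit_required]; r8 [IF mfa_enrolled and admin_console and role_editor THEN member_of_group]. Adds audit_required, member_of_group.
Round 3: r4 [IF member_of_group and can_invite and ip_allowlisted THEN role_viewer]. Adds role_viewer.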